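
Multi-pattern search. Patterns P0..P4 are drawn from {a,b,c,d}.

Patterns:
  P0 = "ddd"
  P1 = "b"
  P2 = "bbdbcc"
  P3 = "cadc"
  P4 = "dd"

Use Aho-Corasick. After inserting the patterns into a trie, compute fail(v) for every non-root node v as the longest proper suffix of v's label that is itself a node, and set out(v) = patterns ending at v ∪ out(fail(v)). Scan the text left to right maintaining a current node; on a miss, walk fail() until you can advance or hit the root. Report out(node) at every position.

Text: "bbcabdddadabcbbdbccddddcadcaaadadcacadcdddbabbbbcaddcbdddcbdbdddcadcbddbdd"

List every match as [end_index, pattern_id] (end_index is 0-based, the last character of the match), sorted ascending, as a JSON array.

Construct AC machine:
Trie nodes:
  n0 'ε': b→4 c→10 d→1
  n1 'd': d→2
  n2 'dd': d→3  ←P4
  n3 'ddd': ·  ←P0
  n4 'b': b→5  ←P1
  n5 'bb': d→6
  n6 'bbd': b→7
  n7 'bbdb': c→8
  n8 'bbdbc': c→9
  n9 'bbdbcc': ·  ←P2
  n10 'c': a→11
  n11 'ca': d→12
  n12 'cad': c→13
  n13 'cadc': ·  ←P3

BFS fail/out derivation:
  n1('d'): parent n0 fail=0; on 'd' 0 → fail=0;  out ∅∪∅=∅
  n4('b'): parent n0 fail=0; on 'b' 0 → fail=0;  out {1}∪∅={1}
  n10('c'): parent n0 fail=0; on 'c' 0 → fail=0;  out ∅∪∅=∅
  n2('dd'): parent n1 fail=0; on 'd' 0 → fail=1;  out {4}∪∅={4}
  n5('bb'): parent n4 fail=0; on 'b' 0 → fail=4;  out ∅∪{1}={1}
  n11('ca'): parent n10 fail=0; on 'a' 0 → fail=0;  out ∅∪∅=∅
  n3('ddd'): parent n2 fail=1; on 'd' 1 → fail=2;  out {0}∪{4}={0,4}
  n6('bbd'): parent n5 fail=4; on 'd' 4→0 → fail=1;  out ∅∪∅=∅
  n12('cad'): parent n11 fail=0; on 'd' 0 → fail=1;  out ∅∪∅=∅
  n7('bbdb'): parent n6 fail=1; on 'b' 1→0 → fail=4;  out ∅∪{1}={1}
  n13('cadc'): parent n12 fail=1; on 'c' 1→0 → fail=10;  out {3}∪∅={3}
  n8('bbdbc'): parent n7 fail=4; on 'c' 4→0 → fail=10;  out ∅∪∅=∅
  n9('bbdbcc'): parent n8 fail=10; on 'c' 10→0 → fail=10;  out {2}∪∅={2}

Scan:
i=0 'b': node 0→4  emit P1@[0:0]
i=1 'b': node 4→5  emit P1@[1:1]
i=2 'c': node 5→10 (via fail)
i=3 'a': node 10→11
i=4 'b': node 11→4 (via fail)  emit P1@[4:4]
i=5 'd': node 4→1 (via fail)
i=6 'd': node 1→2  emit P4@[5:6]
i=7 'd': node 2→3  emit P0@[5:7],P4@[6:7]
i=8 'a': node 3→0 (via fail)
i=9 'd': node 0→1
i=10 'a': node 1→0 (via fail)
i=11 'b': node 0→4  emit P1@[11:11]
i=12 'c': node 4→10 (via fail)
i=13 'b': node 10→4 (via fail)  emit P1@[13:13]
i=14 'b': node 4→5  emit P1@[14:14]
i=15 'd': node 5→6
i=16 'b': node 6→7  emit P1@[16:16]
i=17 'c': node 7→8
i=18 'c': node 8→9  emit P2@[13:18]
i=19 'd': node 9→1 (via fail)
i=20 'd': node 1→2  emit P4@[19:20]
i=21 'd': node 2→3  emit P0@[19:21],P4@[20:21]
i=22 'd': node 3→3 (via fail)  emit P0@[20:22],P4@[21:22]
i=23 'c': node 3→10 (via fail)
i=24 'a': node 10→11
i=25 'd': node 11→12
i=26 'c': node 12→13  emit P3@[23:26]
i=27 'a': node 13→11 (via fail)
i=28 'a': node 11→0 (via fail)
i=29 'a': node 0→0
i=30 'd': node 0→1
i=31 'a': node 1→0 (via fail)
i=32 'd': node 0→1
i=33 'c': node 1→10 (via fail)
i=34 'a': node 10→11
i=35 'c': node 11→10 (via fail)
i=36 'a': node 10→11
i=37 'd': node 11→12
i=38 'c': node 12→13  emit P3@[35:38]
i=39 'd': node 13→1 (via fail)
i=40 'd': node 1→2  emit P4@[39:40]
i=41 'd': node 2→3  emit P0@[39:41],P4@[40:41]
i=42 'b': node 3→4 (via fail)  emit P1@[42:42]
i=43 'a': node 4→0 (via fail)
i=44 'b': node 0→4  emit P1@[44:44]
i=45 'b': node 4→5  emit P1@[45:45]
i=46 'b': node 5→5 (via fail)  emit P1@[46:46]
i=47 'b': node 5→5 (via fail)  emit P1@[47:47]
i=48 'c': node 5→10 (via fail)
i=49 'a': node 10→11
i=50 'd': node 11→12
i=51 'd': node 12→2 (via fail)  emit P4@[50:51]
i=52 'c': node 2→10 (via fail)
i=53 'b': node 10→4 (via fail)  emit P1@[53:53]
i=54 'd': node 4→1 (via fail)
i=55 'd': node 1→2  emit P4@[54:55]
i=56 'd': node 2→3  emit P0@[54:56],P4@[55:56]
i=57 'c': node 3→10 (via fail)
i=58 'b': node 10→4 (via fail)  emit P1@[58:58]
i=59 'd': node 4→1 (via fail)
i=60 'b': node 1→4 (via fail)  emit P1@[60:60]
i=61 'd': node 4→1 (via fail)
i=62 'd': node 1→2  emit P4@[61:62]
i=63 'd': node 2→3  emit P0@[61:63],P4@[62:63]
i=64 'c': node 3→10 (via fail)
i=65 'a': node 10→11
i=66 'd': node 11→12
i=67 'c': node 12→13  emit P3@[64:67]
i=68 'b': node 13→4 (via fail)  emit P1@[68:68]
i=69 'd': node 4→1 (via fail)
i=70 'd': node 1→2  emit P4@[69:70]
i=71 'b': node 2→4 (via fail)  emit P1@[71:71]
i=72 'd': node 4→1 (via fail)
i=73 'd': node 1→2  emit P4@[72:73]

Result: [[0,1],[1,1],[4,1],[6,4],[7,0],[7,4],[11,1],[13,1],[14,1],[16,1],[18,2],[20,4],[21,0],[21,4],[22,0],[22,4],[26,3],[38,3],[40,4],[41,0],[41,4],[42,1],[44,1],[45,1],[46,1],[47,1],[51,4],[53,1],[55,4],[56,0],[56,4],[58,1],[60,1],[62,4],[63,0],[63,4],[67,3],[68,1],[70,4],[71,1],[73,4]]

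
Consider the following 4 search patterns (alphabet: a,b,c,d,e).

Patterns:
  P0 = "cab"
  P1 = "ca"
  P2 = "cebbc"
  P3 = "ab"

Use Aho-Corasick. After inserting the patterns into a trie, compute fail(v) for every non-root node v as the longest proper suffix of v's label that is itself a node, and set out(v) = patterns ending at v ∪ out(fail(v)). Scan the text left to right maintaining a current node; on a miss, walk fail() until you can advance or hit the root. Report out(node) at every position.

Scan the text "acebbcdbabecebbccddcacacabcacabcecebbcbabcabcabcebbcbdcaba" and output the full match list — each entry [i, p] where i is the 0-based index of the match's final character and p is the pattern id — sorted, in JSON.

Build automaton:
Trie (insert patterns):
  n0 'ε': a→8 c→1
  n1 'c': a→2 e→4
  n2 'ca': b→3  [P1 ends]
  n3 'cab': ·  [P0 ends]
  n4 'ce': b→5
  n5 'ceb': b→6
  n6 'cebb': c→7
  n7 'cebbc': ·  [P2 ends]
  n8 'a': b→9
  n9 'ab': ·  [P3 ends]

BFS fail/out derivation:
  n1('c'): parent n0 fail=0; on 'c' 0 → fail=0;  out ∅∪∅=∅
  n8('a'): parent n0 fail=0; on 'a' 0 → fail=0;  out ∅∪∅=∅
  n2('ca'): parent n1 fail=0; on 'a' 0 → fail=8;  out {1}∪∅={1}
  n4('ce'): parent n1 fail=0; on 'e' 0 → fail=0;  out ∅∪∅=∅
  n9('ab'): parent n8 fail=0; on 'b' 0 → fail=0;  out {3}∪∅={3}
  n3('cab'): parent n2 fail=8; on 'b' 8 → fail=9;  out {0}∪{3}={0,3}
  n5('ceb'): parent n4 fail=0; on 'b' 0 → fail=0;  out ∅∪∅=∅
  n6('cebb'): parent n5 fail=0; on 'b' 0 → fail=0;  out ∅∪∅=∅
  n7('cebbc'): parent n6 fail=0; on 'c' 0 → fail=1;  out {2}∪∅={2}

Scan:
i=0 'a': node 0→8
i=1 'c': node 8→1 ·f
i=2 'e': node 1→4
i=3 'b': node 4→5
i=4 'b': node 5→6
i=5 'c': node 6→7  ** P2@[1:5]
i=6 'd': node 7→0 ·f
i=7 'b': node 0→0
i=8 'a': node 0→8
i=9 'b': node 8→9  ** P3@[8:9]
i=10 'e': node 9→0 ·f
i=11 'c': node 0→1
i=12 'e': node 1→4
i=13 'b': node 4→5
i=14 'b': node 5→6
i=15 'c': node 6→7  ** P2@[11:15]
i=16 'c': node 7→1 ·f
i=17 'd': node 1→0 ·f
i=18 'd': node 0→0
i=19 'c': node 0→1
i=20 'a': node 1→2  ** P1@[19:20]
i=21 'c': node 2→1 ·f
i=22 'a': node 1→2  ** P1@[21:22]
i=23 'c': node 2→1 ·f
i=24 'a': node 1→2  ** P1@[23:24]
i=25 'b': node 2→3  ** P0@[23:25],P3@[24:25]
i=26 'c': node 3→1 ·f
i=27 'a': node 1→2  ** P1@[26:27]
i=28 'c': node 2→1 ·f
i=29 'a': node 1→2  ** P1@[28:29]
i=30 'b': node 2→3  ** P0@[28:30],P3@[29:30]
i=31 'c': node 3→1 ·f
i=32 'e': node 1→4
i=33 'c': node 4→1 ·f
i=34 'e': node 1→4
i=35 'b': node 4→5
i=36 'b': node 5→6
i=37 'c': node 6→7  ** P2@[33:37]
i=38 'b': node 7→0 ·f
i=39 'a': node 0→8
i=40 'b': node 8→9  ** P3@[39:40]
i=41 'c': node 9→1 ·f
i=42 'a': node 1→2  ** P1@[41:42]
i=43 'b': node 2→3  ** P0@[41:43],P3@[42:43]
i=44 'c': node 3→1 ·f
i=45 'a': node 1→2  ** P1@[44:45]
i=46 'b': node 2→3  ** P0@[44:46],P3@[45:46]
i=47 'c': node 3→1 ·f
i=48 'e': node 1→4
i=49 'b': node 4→5
i=50 'b': node 5→6
i=51 'c': node 6→7  ** P2@[47:51]
i=52 'b': node 7→0 ·f
i=53 'd': node 0→0
i=54 'c': node 0→1
i=55 'a': node 1→2  ** P1@[54:55]
i=56 'b': node 2→3  ** P0@[54:56],P3@[55:56]
i=57 'a': node 3→8 ·f

Matches: [[5,2],[9,3],[15,2],[20,1],[22,1],[24,1],[25,0],[25,3],[27,1],[29,1],[30,0],[30,3],[37,2],[40,3],[42,1],[43,0],[43,3],[45,1],[46,0],[46,3],[51,2],[55,1],[56,0],[56,3]]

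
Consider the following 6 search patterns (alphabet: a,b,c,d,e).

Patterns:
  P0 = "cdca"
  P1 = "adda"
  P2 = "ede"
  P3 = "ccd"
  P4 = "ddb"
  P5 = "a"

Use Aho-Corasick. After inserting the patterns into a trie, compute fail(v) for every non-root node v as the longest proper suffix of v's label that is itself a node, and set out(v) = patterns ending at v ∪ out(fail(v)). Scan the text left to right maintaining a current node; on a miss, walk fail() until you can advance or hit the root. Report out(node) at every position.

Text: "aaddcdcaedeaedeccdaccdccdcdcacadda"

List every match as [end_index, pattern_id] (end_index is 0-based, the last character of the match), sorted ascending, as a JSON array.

Construct AC machine:
Trie nodes:
  n0 'ε': a→5 c→1 d→14 e→9
  n1 'c': c→12 d→2
  n2 'cd': c→3
  n3 'cdc': a→4
  n4 'cdca': ·  ←P0
  n5 'a': d→6  ←P5
  n6 'ad': d→7
  n7 'add': a→8
  n8 'adda': ·  ←P1
  n9 'e': d→10
  n10 'ed': e→11
  n11 'ede': ·  ←P2
  n12 'cc': d→13
  n13 'ccd': ·  ←P3
  n14 'd': d→15
  n15 'dd': b→16
  n16 'ddb': ·  ←P4

BFS fail/out derivation:
  fail(1) 'c': from fail(0)=0 chase 'c': 0 ⇒ 0;  out=∅∪out(0)=∅
  fail(5) 'a': from fail(0)=0 chase 'a': 0 ⇒ 0;  out={5}∪out(0)={5}
  fail(9) 'e': from fail(0)=0 chase 'e': 0 ⇒ 0;  out=∅∪out(0)=∅
  fail(14) 'd': from fail(0)=0 chase 'd': 0 ⇒ 0;  out=∅∪out(0)=∅
  fail(2) 'cd': from fail(1)=0 chase 'd': 0 ⇒ 14;  out=∅∪out(14)=∅
  fail(6) 'ad': from fail(5)=0 chase 'd': 0 ⇒ 14;  out=∅∪out(14)=∅
  fail(10) 'ed': from fail(9)=0 chase 'd': 0 ⇒ 14;  out=∅∪out(14)=∅
  fail(12) 'cc': from fail(1)=0 chase 'c': 0 ⇒ 1;  out=∅∪out(1)=∅
  fail(15) 'dd': from fail(14)=0 chase 'd': 0 ⇒ 14;  out=∅∪out(14)=∅
  fail(3) 'cdc': from fail(2)=14 chase 'c': 14→0 ⇒ 1;  out=∅∪out(1)=∅
  fail(7) 'add': from fail(6)=14 chase 'd': 14 ⇒ 15;  out=∅∪out(15)=∅
  fail(11) 'ede': from fail(10)=14 chase 'e': 14→0 ⇒ 9;  out={2}∪out(9)={2}
  fail(13) 'ccd': from fail(12)=1 chase 'd': 1 ⇒ 2;  out={3}∪out(2)={3}
  fail(16) 'ddb': from fail(15)=14 chase 'b': 14→0 ⇒ 0;  out={4}∪out(0)={4}
  fail(4) 'cdca': from fail(3)=1 chase 'a': 1→0 ⇒ 5;  out={0}∪out(5)={0,5}
  fail(8) 'adda': from fail(7)=15 chase 'a': 15→14→0 ⇒ 5;  out={1}∪out(5)={1,5}

Text stream:
i=0 'a': node 0→5  emit P5@[0:0]
i=1 'a': node 5→5 (via fail)  emit P5@[1:1]
i=2 'd': node 5→6
i=3 'd': node 6→7
i=4 'c': node 7→1 (via fail)
i=5 'd': node 1→2
i=6 'c': node 2→3
i=7 'a': node 3→4  emit P0@[4:7],P5@[7:7]
i=8 'e': node 4→9 (via fail)
i=9 'd': node 9→10
i=10 'e': node 10→11  emit P2@[8:10]
i=11 'a': node 11→5 (via fail)  emit P5@[11:11]
i=12 'e': node 5→9 (via fail)
i=13 'd': node 9→10
i=14 'e': node 10→11  emit P2@[12:14]
i=15 'c': node 11→1 (via fail)
i=16 'c': node 1→12
i=17 'd': node 12→13  emit P3@[15:17]
i=18 'a': node 13→5 (via fail)  emit P5@[18:18]
i=19 'c': node 5→1 (via fail)
i=20 'c': node 1→12
i=21 'd': node 12→13  emit P3@[19:21]
i=22 'c': node 13→3 (via fail)
i=23 'c': node 3→12 (via fail)
i=24 'd': node 12→13  emit P3@[22:24]
i=25 'c': node 13→3 (via fail)
i=26 'd': node 3→2 (via fail)
i=27 'c': node 2→3
i=28 'a': node 3→4  emit P0@[25:28],P5@[28:28]
i=29 'c': node 4→1 (via fail)
i=30 'a': node 1→5 (via fail)  emit P5@[30:30]
i=31 'd': node 5→6
i=32 'd': node 6→7
i=33 'a': node 7→8  emit P1@[30:33],P5@[33:33]

All matches (sorted): [[0,5],[1,5],[7,0],[7,5],[10,2],[11,5],[14,2],[17,3],[18,5],[21,3],[24,3],[28,0],[28,5],[30,5],[33,1],[33,5]]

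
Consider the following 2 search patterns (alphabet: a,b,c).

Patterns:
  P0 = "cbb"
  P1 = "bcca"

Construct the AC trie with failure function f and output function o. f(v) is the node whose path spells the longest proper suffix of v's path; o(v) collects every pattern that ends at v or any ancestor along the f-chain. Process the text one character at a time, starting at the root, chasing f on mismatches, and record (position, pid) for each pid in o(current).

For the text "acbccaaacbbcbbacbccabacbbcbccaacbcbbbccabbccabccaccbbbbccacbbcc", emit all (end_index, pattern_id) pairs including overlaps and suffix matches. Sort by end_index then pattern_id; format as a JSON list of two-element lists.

Build automaton:
Trie nodes:
  0='ε' goto b→4 c→1
  1='c' goto b→2
  2='cb' goto b→3
  3='cbb' goto ·  ←P0
  4='b' goto c→5
  5='bc' goto c→6
  6='bcc' goto a→7
  7='bcca' goto ·  ←P1

Failure links (BFS by depth):
  n1('c'): parent n0 fail=0; on 'c' 0 → fail=0;  out ∅∪∅=∅
  n4('b'): parent n0 fail=0; on 'b' 0 → fail=0;  out ∅∪∅=∅
  n2('cb'): parent n1 fail=0; on 'b' 0 → fail=4;  out ∅∪∅=∅
  n5('bc'): parent n4 fail=0; on 'c' 0 → fail=1;  out ∅∪∅=∅
  n3('cbb'): parent n2 fail=4; on 'b' 4→0 → fail=4;  out {0}∪∅={0}
  n6('bcc'): parent n5 fail=1; on 'c' 1→0 → fail=1;  out ∅∪∅=∅
  n7('bcca'): parent n6 fail=1; on 'a' 1→0 → fail=0;  out {1}∪∅={1}

Text stream:
[0] read 'a'  n0⇒n0
[1] read 'c'  n0⇒n1
[2] read 'b'  n1⇒n2
[3] read 'c'  n2⇒n5 ·f
[4] read 'c'  n5⇒n6
[5] read 'a'  n6⇒n7  ** P1@[2:5]
[6] read 'a'  n7⇒n0 ·f
[7] read 'a'  n0⇒n0
[8] read 'c'  n0⇒n1
[9] read 'b'  n1⇒n2
[10] read 'b'  n2⇒n3  ** P0@[8:10]
[11] read 'c'  n3⇒n5 ·f
[12] read 'b'  n5⇒n2 ·f
[13] read 'b'  n2⇒n3  ** P0@[11:13]
[14] read 'a'  n3⇒n0 ·f
[15] read 'c'  n0⇒n1
[16] read 'b'  n1⇒n2
[17] read 'c'  n2⇒n5 ·f
[18] read 'c'  n5⇒n6
[19] read 'a'  n6⇒n7  ** P1@[16:19]
[20] read 'b'  n7⇒n4 ·f
[21] read 'a'  n4⇒n0 ·f
[22] read 'c'  n0⇒n1
[23] read 'b'  n1⇒n2
[24] read 'b'  n2⇒n3  ** P0@[22:24]
[25] read 'c'  n3⇒n5 ·f
[26] read 'b'  n5⇒n2 ·f
[27] read 'c'  n2⇒n5 ·f
[28] read 'c'  n5⇒n6
[29] read 'a'  n6⇒n7  ** P1@[26:29]
[30] read 'a'  n7⇒n0 ·f
[31] read 'c'  n0⇒n1
[32] read 'b'  n1⇒n2
[33] read 'c'  n2⇒n5 ·f
[34] read 'b'  n5⇒n2 ·f
[35] read 'b'  n2⇒n3  ** P0@[33:35]
[36] read 'b'  n3⇒n4 ·f
[37] read 'c'  n4⇒n5
[38] read 'c'  n5⇒n6
[39] read 'a'  n6⇒n7  ** P1@[36:39]
[40] read 'b'  n7⇒n4 ·f
[41] read 'b'  n4⇒n4 ·f
[42] read 'c'  n4⇒n5
[43] read 'c'  n5⇒n6
[44] read 'a'  n6⇒n7  ** P1@[41:44]
[45] read 'b'  n7⇒n4 ·f
[46] read 'c'  n4⇒n5
[47] read 'c'  n5⇒n6
[48] read 'a'  n6⇒n7  ** P1@[45:48]
[49] read 'c'  n7⇒n1 ·f
[50] read 'c'  n1⇒n1 ·f
[51] read 'b'  n1⇒n2
[52] read 'b'  n2⇒n3  ** P0@[50:52]
[53] read 'b'  n3⇒n4 ·f
[54] read 'b'  n4⇒n4 ·f
[55] read 'c'  n4⇒n5
[56] read 'c'  n5⇒n6
[57] read 'a'  n6⇒n7  ** P1@[54:57]
[58] read 'c'  n7⇒n1 ·f
[59] read 'b'  n1⇒n2
[60] read 'b'  n2⇒n3  ** P0@[58:60]
[61] read 'c'  n3⇒n5 ·f
[62] read 'c'  n5⇒n6

Result: [[5,1],[10,0],[13,0],[19,1],[24,0],[29,1],[35,0],[39,1],[44,1],[48,1],[52,0],[57,1],[60,0]]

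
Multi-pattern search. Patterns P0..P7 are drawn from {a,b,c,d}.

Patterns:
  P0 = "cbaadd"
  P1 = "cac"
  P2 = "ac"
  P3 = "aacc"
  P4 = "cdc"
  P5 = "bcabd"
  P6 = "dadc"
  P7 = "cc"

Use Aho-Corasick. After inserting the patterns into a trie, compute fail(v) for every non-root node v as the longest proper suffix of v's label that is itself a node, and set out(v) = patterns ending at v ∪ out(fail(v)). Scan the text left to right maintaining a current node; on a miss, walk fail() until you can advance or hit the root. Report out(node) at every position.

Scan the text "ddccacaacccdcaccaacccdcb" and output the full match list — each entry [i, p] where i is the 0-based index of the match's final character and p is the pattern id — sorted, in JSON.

Build:
Trie (insert patterns):
  n0 'ε': a→9 b→16 c→1 d→21
  n1 'c': a→7 b→2 c→25 d→14
  n2 'cb': a→3
  n3 'cba': a→4
  n4 'cbaa': d→5
  n5 'cbaad': d→6
  n6 'cbaadd': ·  [P0 ends]
  n7 'ca': c→8
  n8 'cac': ·  [P1 ends]
  n9 'a': a→11 c→10
  n10 'ac': ·  [P2 ends]
  n11 'aa': c→12
  n12 'aac': c→13
  n13 'aacc': ·  [P3 ends]
  n14 'cd': c→15
  n15 'cdc': ·  [P4 ends]
  n16 'b': c→17
  n17 'bc': a→18
  n18 'bca': b→19
  n19 'bcab': d→20
  n20 'bcabd': ·  [P5 ends]
  n21 'd': a→22
  n22 'da': d→23
  n23 'dad': c→24
  n24 'dadc': ·  [P6 ends]
  n25 'cc': ·  [P7 ends]

Failure links (BFS by depth):
  n1('c'): parent n0 fail=0; on 'c' 0 → fail=0;  out ∅∪∅=∅
  n9('a'): parent n0 fail=0; on 'a' 0 → fail=0;  out ∅∪∅=∅
  n16('b'): parent n0 fail=0; on 'b' 0 → fail=0;  out ∅∪∅=∅
  n21('d'): parent n0 fail=0; on 'd' 0 → fail=0;  out ∅∪∅=∅
  n2('cb'): parent n1 fail=0; on 'b' 0 → fail=16;  out ∅∪∅=∅
  n7('ca'): parent n1 fail=0; on 'a' 0 → fail=9;  out ∅∪∅=∅
  n10('ac'): parent n9 fail=0; on 'c' 0 → fail=1;  out {2}∪∅={2}
  n11('aa'): parent n9 fail=0; on 'a' 0 → fail=9;  out ∅∪∅=∅
  n14('cd'): parent n1 fail=0; on 'd' 0 → fail=21;  out ∅∪∅=∅
  n17('bc'): parent n16 fail=0; on 'c' 0 → fail=1;  out ∅∪∅=∅
  n22('da'): parent n21 fail=0; on 'a' 0 → fail=9;  out ∅∪∅=∅
  n25('cc'): parent n1 fail=0; on 'c' 0 → fail=1;  out {7}∪∅={7}
  n3('cba'): parent n2 fail=16; on 'a' 16→0 → fail=9;  out ∅∪∅=∅
  n8('cac'): parent n7 fail=9; on 'c' 9 → fail=10;  out {1}∪{2}={1,2}
  n12('aac'): parent n11 fail=9; on 'c' 9 → fail=10;  out ∅∪{2}={2}
  n15('cdc'): parent n14 fail=21; on 'c' 21→0 → fail=1;  out {4}∪∅={4}
  n18('bca'): parent n17 fail=1; on 'a' 1 → fail=7;  out ∅∪∅=∅
  n23('dad'): parent n22 fail=9; on 'd' 9→0 → fail=21;  out ∅∪∅=∅
  n4('cbaa'): parent n3 fail=9; on 'a' 9 → fail=11;  out ∅∪∅=∅
  n13('aacc'): parent n12 fail=10; on 'c' 10→1 → fail=25;  out {3}∪{7}={3,7}
  n19('bcab'): parent n18 fail=7; on 'b' 7→9→0 → fail=16;  out ∅∪∅=∅
  n24('dadc'): parent n23 fail=21; on 'c' 21→0 → fail=1;  out {6}∪∅={6}
  n5('cbaad'): parent n4 fail=11; on 'd' 11→9→0 → fail=21;  out ∅∪∅=∅
  n20('bcabd'): parent n19 fail=16; on 'd' 16→0 → fail=21;  out {5}∪∅={5}
  n6('cbaadd'): parent n5 fail=21; on 'd' 21→0 → fail=21;  out {0}∪∅={0}

Scan:
[0] read 'd'  n0⇒n21
[1] read 'd'  n21⇒n21 (via fail)
[2] read 'c'  n21⇒n1 (via fail)
[3] read 'c'  n1⇒n25  → match P7@[2:3]
[4] read 'a'  n25⇒n7 (via fail)
[5] read 'c'  n7⇒n8  → match P1@[3:5],P2@[4:5]
[6] read 'a'  n8⇒n7 (via fail)
[7] read 'a'  n7⇒n11 (via fail)
[8] read 'c'  n11⇒n12  → match P2@[7:8]
[9] read 'c'  n12⇒n13  → match P3@[6:9],P7@[8:9]
[10] read 'c'  n13⇒n25 (via fail)  → match P7@[9:10]
[11] read 'd'  n25⇒n14 (via fail)
[12] read 'c'  n14⇒n15  → match P4@[10:12]
[13] read 'a'  n15⇒n7 (via fail)
[14] read 'c'  n7⇒n8  → match P1@[12:14],P2@[13:14]
[15] read 'c'  n8⇒n25 (via fail)  → match P7@[14:15]
[16] read 'a'  n25⇒n7 (via fail)
[17] read 'a'  n7⇒n11 (via fail)
[18] read 'c'  n11⇒n12  → match P2@[17:18]
[19] read 'c'  n12⇒n13  → match P3@[16:19],P7@[18:19]
[20] read 'c'  n13⇒n25 (via fail)  → match P7@[19:20]
[21] read 'd'  n25⇒n14 (via fail)
[22] read 'c'  n14⇒n15  → match P4@[20:22]
[23] read 'b'  n15⇒n2 (via fail)

All matches (sorted): [[3,7],[5,1],[5,2],[8,2],[9,3],[9,7],[10,7],[12,4],[14,1],[14,2],[15,7],[18,2],[19,3],[19,7],[20,7],[22,4]]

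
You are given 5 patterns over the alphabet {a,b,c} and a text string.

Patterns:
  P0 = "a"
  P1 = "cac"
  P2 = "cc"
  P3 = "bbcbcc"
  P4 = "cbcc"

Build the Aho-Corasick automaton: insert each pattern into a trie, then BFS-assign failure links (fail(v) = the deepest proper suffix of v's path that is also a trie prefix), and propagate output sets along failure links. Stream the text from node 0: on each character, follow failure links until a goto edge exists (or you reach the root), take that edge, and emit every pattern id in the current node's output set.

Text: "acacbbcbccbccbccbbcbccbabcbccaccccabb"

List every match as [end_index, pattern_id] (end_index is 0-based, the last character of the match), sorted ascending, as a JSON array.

Build:
Trie nodes:
  0='ε' goto a→1 b→6 c→2
  1='a' goto ·  ←P0
  2='c' goto a→3 b→12 c→5
  3='ca' goto c→4
  4='cac' goto ·  ←P1
  5='cc' goto ·  ←P2
  6='b' goto b→7
  7='bb' goto c→8
  8='bbc' goto b→9
  9='bbcb' goto c→10
  10='bbcbc' goto c→11
  11='bbcbcc' goto ·  ←P3
  12='cb' goto c→13
  13='cbc' goto c→14
  14='cbcc' goto ·  ←P4

BFS fail/out derivation:
  fail(1) 'a': from fail(0)=0 chase 'a': 0 ⇒ 0;  out={0}∪out(0)={0}
  fail(2) 'c': from fail(0)=0 chase 'c': 0 ⇒ 0;  out=∅∪out(0)=∅
  fail(6) 'b': from fail(0)=0 chase 'b': 0 ⇒ 0;  out=∅∪out(0)=∅
  fail(3) 'ca': from fail(2)=0 chase 'a': 0 ⇒ 1;  out=∅∪out(1)={0}
  fail(5) 'cc': from fail(2)=0 chase 'c': 0 ⇒ 2;  out={2}∪out(2)={2}
  fail(7) 'bb': from fail(6)=0 chase 'b': 0 ⇒ 6;  out=∅∪out(6)=∅
  fail(12) 'cb': from fail(2)=0 chase 'b': 0 ⇒ 6;  out=∅∪out(6)=∅
  fail(4) 'cac': from fail(3)=1 chase 'c': 1→0 ⇒ 2;  out={1}∪out(2)={1}
  fail(8) 'bbc': from fail(7)=6 chase 'c': 6→0 ⇒ 2;  out=∅∪out(2)=∅
  fail(13) 'cbc': from fail(12)=6 chase 'c': 6→0 ⇒ 2;  out=∅∪out(2)=∅
  fail(9) 'bbcb': from fail(8)=2 chase 'b': 2 ⇒ 12;  out=∅∪out(12)=∅
  fail(14) 'cbcc': from fail(13)=2 chase 'c': 2 ⇒ 5;  out={4}∪out(5)={2,4}
  fail(10) 'bbcbc': from fail(9)=12 chase 'c': 12 ⇒ 13;  out=∅∪out(13)=∅
  fail(11) 'bbcbcc': from fail(10)=13 chase 'c': 13 ⇒ 14;  out={3}∪out(14)={2,3,4}

Text stream:
i=0 'a': node 0→1  ** P0@[0:0]
i=1 'c': node 1→2 ·f
i=2 'a': node 2→3  ** P0@[2:2]
i=3 'c': node 3→4  ** P1@[1:3]
i=4 'b': node 4→12 ·f
i=5 'b': node 12→7 ·f
i=6 'c': node 7→8
i=7 'b': node 8→9
i=8 'c': node 9→10
i=9 'c': node 10→11  ** P2@[8:9],P3@[4:9],P4@[6:9]
i=10 'b': node 11→12 ·f
i=11 'c': node 12→13
i=12 'c': node 13→14  ** P2@[11:12],P4@[9:12]
i=13 'b': node 14→12 ·f
i=14 'c': node 12→13
i=15 'c': node 13→14  ** P2@[14:15],P4@[12:15]
i=16 'b': node 14→12 ·f
i=17 'b': node 12→7 ·f
i=18 'c': node 7→8
i=19 'b': node 8→9
i=20 'c': node 9→10
i=21 'c': node 10→11  ** P2@[20:21],P3@[16:21],P4@[18:21]
i=22 'b': node 11→12 ·f
i=23 'a': node 12→1 ·f  ** P0@[23:23]
i=24 'b': node 1→6 ·f
i=25 'c': node 6→2 ·f
i=26 'b': node 2→12
i=27 'c': node 12→13
i=28 'c': node 13→14  ** P2@[27:28],P4@[25:28]
i=29 'a': node 14→3 ·f  ** P0@[29:29]
i=30 'c': node 3→4  ** P1@[28:30]
i=31 'c': node 4→5 ·f  ** P2@[30:31]
i=32 'c': node 5→5 ·f  ** P2@[31:32]
i=33 'c': node 5→5 ·f  ** P2@[32:33]
i=34 'a': node 5→3 ·f  ** P0@[34:34]
i=35 'b': node 3→6 ·f
i=36 'b': node 6→7

Matches: [[0,0],[2,0],[3,1],[9,2],[9,3],[9,4],[12,2],[12,4],[15,2],[15,4],[21,2],[21,3],[21,4],[23,0],[28,2],[28,4],[29,0],[30,1],[31,2],[32,2],[33,2],[34,0]]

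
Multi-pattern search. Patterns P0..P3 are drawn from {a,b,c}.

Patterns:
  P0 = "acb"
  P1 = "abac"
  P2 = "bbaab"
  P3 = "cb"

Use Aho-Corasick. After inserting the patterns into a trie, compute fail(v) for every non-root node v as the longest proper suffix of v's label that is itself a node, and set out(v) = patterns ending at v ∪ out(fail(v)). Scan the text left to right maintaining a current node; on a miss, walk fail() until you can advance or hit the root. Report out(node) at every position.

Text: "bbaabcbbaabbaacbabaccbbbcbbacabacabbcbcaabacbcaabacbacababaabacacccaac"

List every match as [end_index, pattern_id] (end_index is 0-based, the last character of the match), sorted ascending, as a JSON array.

Build automaton:
Trie nodes:
  0='ε' goto a→1 b→7 c→12
  1='a' goto b→4 c→2
  2='ac' goto b→3
  3='acb' goto ·  [P0 ends]
  4='ab' goto a→5
  5='aba' goto c→6
  6='abac' goto ·  [P1 ends]
  7='b' goto b→8
  8='bb' goto a→9
  9='bba' goto a→10
  10='bbaa' goto b→11
  11='bbaab' goto ·  [P2 ends]
  12='c' goto b→13
  13='cb' goto ·  [P3 ends]

BFS fail/out derivation:
  fail(1) 'a': from fail(0)=0 chase 'a': 0 ⇒ 0;  out=∅∪out(0)=∅
  fail(7) 'b': from fail(0)=0 chase 'b': 0 ⇒ 0;  out=∅∪out(0)=∅
  fail(12) 'c': from fail(0)=0 chase 'c': 0 ⇒ 0;  out=∅∪out(0)=∅
  fail(2) 'ac': from fail(1)=0 chase 'c': 0 ⇒ 12;  out=∅∪out(12)=∅
  fail(4) 'ab': from fail(1)=0 chase 'b': 0 ⇒ 7;  out=∅∪out(7)=∅
  fail(8) 'bb': from fail(7)=0 chase 'b': 0 ⇒ 7;  out=∅∪out(7)=∅
  fail(13) 'cb': from fail(12)=0 chase 'b': 0 ⇒ 7;  out={3}∪out(7)={3}
  fail(3) 'acb': from fail(2)=12 chase 'b': 12 ⇒ 13;  out={0}∪out(13)={0,3}
  fail(5) 'aba': from fail(4)=7 chase 'a': 7→0 ⇒ 1;  out=∅∪out(1)=∅
  fail(9) 'bba': from fail(8)=7 chase 'a': 7→0 ⇒ 1;  out=∅∪out(1)=∅
  fail(6) 'abac': from fail(5)=1 chase 'c': 1 ⇒ 2;  out={1}∪out(2)={1}
  fail(10) 'bbaa': from fail(9)=1 chase 'a': 1→0 ⇒ 1;  out=∅∪out(1)=∅
  fail(11) 'bbaab': from fail(10)=1 chase 'b': 1 ⇒ 4;  out={2}∪out(4)={2}

Text stream:
[0] read 'b'  n0⇒n7
[1] read 'b'  n7⇒n8
[2] read 'a'  n8⇒n9
[3] read 'a'  n9⇒n10
[4] read 'b'  n10⇒n11  ** P2@[0:4]
[5] read 'c'  n11⇒n12 (via fail)
[6] read 'b'  n12⇒n13  ** P3@[5:6]
[7] read 'b'  n13⇒n8 (via fail)
[8] read 'a'  n8⇒n9
[9] read 'a'  n9⇒n10
[10] read 'b'  n10⇒n11  ** P2@[6:10]
[11] read 'b'  n11⇒n8 (via fail)
[12] read 'a'  n8⇒n9
[13] read 'a'  n9⇒n10
[14] read 'c'  n10⇒n2 (via fail)
[15] read 'b'  n2⇒n3  ** P0@[13:15],P3@[14:15]
[16] read 'a'  n3⇒n1 (via fail)
[17] read 'b'  n1⇒n4
[18] read 'a'  n4⇒n5
[19] read 'c'  n5⇒n6  ** P1@[16:19]
[20] read 'c'  n6⇒n12 (via fail)
[21] read 'b'  n12⇒n13  ** P3@[20:21]
[22] read 'b'  n13⇒n8 (via fail)
[23] read 'b'  n8⇒n8 (via fail)
[24] read 'c'  n8⇒n12 (via fail)
[25] read 'b'  n12⇒n13  ** P3@[24:25]
[26] read 'b'  n13⇒n8 (via fail)
[27] read 'a'  n8⇒n9
[28] read 'c'  n9⇒n2 (via fail)
[29] read 'a'  n2⇒n1 (via fail)
[30] read 'b'  n1⇒n4
[31] read 'a'  n4⇒n5
[32] read 'c'  n5⇒n6  ** P1@[29:32]
[33] read 'a'  n6⇒n1 (via fail)
[34] read 'b'  n1⇒n4
[35] read 'b'  n4⇒n8 (via fail)
[36] read 'c'  n8⇒n12 (via fail)
[37] read 'b'  n12⇒n13  ** P3@[36:37]
[38] read 'c'  n13⇒n12 (via fail)
[39] read 'a'  n12⇒n1 (via fail)
[40] read 'a'  n1⇒n1 (via fail)
[41] read 'b'  n1⇒n4
[42] read 'a'  n4⇒n5
[43] read 'c'  n5⇒n6  ** P1@[40:43]
[44] read 'b'  n6⇒n3 (via fail)  ** P0@[42:44],P3@[43:44]
[45] read 'c'  n3⇒n12 (via fail)
[46] read 'a'  n12⇒n1 (via fail)
[47] read 'a'  n1⇒n1 (via fail)
[48] read 'b'  n1⇒n4
[49] read 'a'  n4⇒n5
[50] read 'c'  n5⇒n6  ** P1@[47:50]
[51] read 'b'  n6⇒n3 (via fail)  ** P0@[49:51],P3@[50:51]
[52] read 'a'  n3⇒n1 (via fail)
[53] read 'c'  n1⇒n2
[54] read 'a'  n2⇒n1 (via fail)
[55] read 'b'  n1⇒n4
[56] read 'a'  n4⇒n5
[57] read 'b'  n5⇒n4 (via fail)
[58] read 'a'  n4⇒n5
[59] read 'a'  n5⇒n1 (via fail)
[60] read 'b'  n1⇒n4
[61] read 'a'  n4⇒n5
[62] read 'c'  n5⇒n6  ** P1@[59:62]
[63] read 'a'  n6⇒n1 (via fail)
[64] read 'c'  n1⇒n2
[65] read 'c'  n2⇒n12 (via fail)
[66] read 'c'  n12⇒n12 (via fail)
[67] read 'a'  n12⇒n1 (via fail)
[68] read 'a'  n1⇒n1 (via fail)
[69] read 'c'  n1⇒n2

All matches (sorted): [[4,2],[6,3],[10,2],[15,0],[15,3],[19,1],[21,3],[25,3],[32,1],[37,3],[43,1],[44,0],[44,3],[50,1],[51,0],[51,3],[62,1]]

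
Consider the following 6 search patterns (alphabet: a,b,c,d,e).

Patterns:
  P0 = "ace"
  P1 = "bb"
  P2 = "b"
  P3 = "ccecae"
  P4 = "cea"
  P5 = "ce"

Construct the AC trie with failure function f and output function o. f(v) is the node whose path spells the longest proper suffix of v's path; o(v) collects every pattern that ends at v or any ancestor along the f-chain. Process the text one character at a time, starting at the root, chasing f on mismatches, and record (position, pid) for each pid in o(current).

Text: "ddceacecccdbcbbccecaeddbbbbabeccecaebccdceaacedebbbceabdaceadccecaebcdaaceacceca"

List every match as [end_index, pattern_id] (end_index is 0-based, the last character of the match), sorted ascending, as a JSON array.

Build:
Trie (insert patterns):
  0='ε' goto a→1 b→4 c→6
  1='a' goto c→2
  2='ac' goto e→3
  3='ace' goto ·  [P0 ends]
  4='b' goto b→5  [P2 ends]
  5='bb' goto ·  [P1 ends]
  6='c' goto c→7 e→12
  7='cc' goto e→8
  8='cce' goto c→9
  9='ccec' goto a→10
  10='cceca' goto e→11
  11='ccecae' goto ·  [P3 ends]
  12='ce' goto a→13  [P5 ends]
  13='cea' goto ·  [P4 ends]

BFS fail/out derivation:
  n1('a'): parent n0 fail=0; on 'a' 0 → fail=0;  out ∅∪∅=∅
  n4('b'): parent n0 fail=0; on 'b' 0 → fail=0;  out {2}∪∅={2}
  n6('c'): parent n0 fail=0; on 'c' 0 → fail=0;  out ∅∪∅=∅
  n2('ac'): parent n1 fail=0; on 'c' 0 → fail=6;  out ∅∪∅=∅
  n5('bb'): parent n4 fail=0; on 'b' 0 → fail=4;  out {1}∪{2}={1,2}
  n7('cc'): parent n6 fail=0; on 'c' 0 → fail=6;  out ∅∪∅=∅
  n12('ce'): parent n6 fail=0; on 'e' 0 → fail=0;  out {5}∪∅={5}
  n3('ace'): parent n2 fail=6; on 'e' 6 → fail=12;  out {0}∪{5}={0,5}
  n8('cce'): parent n7 fail=6; on 'e' 6 → fail=12;  out ∅∪{5}={5}
  n13('cea'): parent n12 fail=0; on 'a' 0 → fail=1;  out {4}∪∅={4}
  n9('ccec'): parent n8 fail=12; on 'c' 12→0 → fail=6;  out ∅∪∅=∅
  n10('cceca'): parent n9 fail=6; on 'a' 6→0 → fail=1;  out ∅∪∅=∅
  n11('ccecae'): parent n10 fail=1; on 'e' 1→0 → fail=0;  out {3}∪∅={3}

Scan:
pos 0 'd': at 0
pos 1 'd': at 0
pos 2 'c': at 6
pos 3 'e': at 12  ** P5@[2:3]
pos 4 'a': at 13  ** P4@[2:4]
pos 5 'c': at 2 (via fail)
pos 6 'e': at 3  ** P0@[4:6],P5@[5:6]
pos 7 'c': at 6 (via fail)
pos 8 'c': at 7
pos 9 'c': at 7 (via fail)
pos 10 'd': at 0 (via fail)
pos 11 'b': at 4  ** P2@[11:11]
pos 12 'c': at 6 (via fail)
pos 13 'b': at 4 (via fail)  ** P2@[13:13]
pos 14 'b': at 5  ** P1@[13:14],P2@[14:14]
pos 15 'c': at 6 (via fail)
pos 16 'c': at 7
pos 17 'e': at 8  ** P5@[16:17]
pos 18 'c': at 9
pos 19 'a': at 10
pos 20 'e': at 11  ** P3@[15:20]
pos 21 'd': at 0 (via fail)
pos 22 'd': at 0
pos 23 'b': at 4  ** P2@[23:23]
pos 24 'b': at 5  ** P1@[23:24],P2@[24:24]
pos 25 'b': at 5 (via fail)  ** P1@[24:25],P2@[25:25]
pos 26 'b': at 5 (via fail)  ** P1@[25:26],P2@[26:26]
pos 27 'a': at 1 (via fail)
pos 28 'b': at 4 (via fail)  ** P2@[28:28]
pos 29 'e': at 0 (via fail)
pos 30 'c': at 6
pos 31 'c': at 7
pos 32 'e': at 8  ** P5@[31:32]
pos 33 'c': at 9
pos 34 'a': at 10
pos 35 'e': at 11  ** P3@[30:35]
pos 36 'b': at 4 (via fail)  ** P2@[36:36]
pos 37 'c': at 6 (via fail)
pos 38 'c': at 7
pos 39 'd': at 0 (via fail)
pos 40 'c': at 6
pos 41 'e': at 12  ** P5@[40:41]
pos 42 'a': at 13  ** P4@[40:42]
pos 43 'a': at 1 (via fail)
pos 44 'c': at 2
pos 45 'e': at 3  ** P0@[43:45],P5@[44:45]
pos 46 'd': at 0 (via fail)
pos 47 'e': at 0
pos 48 'b': at 4  ** P2@[48:48]
pos 49 'b': at 5  ** P1@[48:49],P2@[49:49]
pos 50 'b': at 5 (via fail)  ** P1@[49:50],P2@[50:50]
pos 51 'c': at 6 (via fail)
pos 52 'e': at 12  ** P5@[51:52]
pos 53 'a': at 13  ** P4@[51:53]
pos 54 'b': at 4 (via fail)  ** P2@[54:54]
pos 55 'd': at 0 (via fail)
pos 56 'a': at 1
pos 57 'c': at 2
pos 58 'e': at 3  ** P0@[56:58],P5@[57:58]
pos 59 'a': at 13 (via fail)  ** P4@[57:59]
pos 60 'd': at 0 (via fail)
pos 61 'c': at 6
pos 62 'c': at 7
pos 63 'e': at 8  ** P5@[62:63]
pos 64 'c': at 9
pos 65 'a': at 10
pos 66 'e': at 11  ** P3@[61:66]
pos 67 'b': at 4 (via fail)  ** P2@[67:67]
pos 68 'c': at 6 (via fail)
pos 69 'd': at 0 (via fail)
pos 70 'a': at 1
pos 71 'a': at 1 (via fail)
pos 72 'c': at 2
pos 73 'e': at 3  ** P0@[71:73],P5@[72:73]
pos 74 'a': at 13 (via fail)  ** P4@[72:74]
pos 75 'c': at 2 (via fail)
pos 76 'c': at 7 (via fail)
pos 77 'e': at 8  ** P5@[76:77]
pos 78 'c': at 9
pos 79 'a': at 10

Matches: [[3,5],[4,4],[6,0],[6,5],[11,2],[13,2],[14,1],[14,2],[17,5],[20,3],[23,2],[24,1],[24,2],[25,1],[25,2],[26,1],[26,2],[28,2],[32,5],[35,3],[36,2],[41,5],[42,4],[45,0],[45,5],[48,2],[49,1],[49,2],[50,1],[50,2],[52,5],[53,4],[54,2],[58,0],[58,5],[59,4],[63,5],[66,3],[67,2],[73,0],[73,5],[74,4],[77,5]]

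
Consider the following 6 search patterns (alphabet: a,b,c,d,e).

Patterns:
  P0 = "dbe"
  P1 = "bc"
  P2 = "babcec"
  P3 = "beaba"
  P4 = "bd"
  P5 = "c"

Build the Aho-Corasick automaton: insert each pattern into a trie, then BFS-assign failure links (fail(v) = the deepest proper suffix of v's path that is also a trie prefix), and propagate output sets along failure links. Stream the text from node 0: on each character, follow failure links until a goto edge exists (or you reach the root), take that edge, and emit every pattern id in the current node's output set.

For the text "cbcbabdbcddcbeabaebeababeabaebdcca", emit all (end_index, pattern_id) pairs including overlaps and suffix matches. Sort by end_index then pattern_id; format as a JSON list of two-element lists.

Construct AC machine:
Trie nodes:
  n0 'ε': b→4 c→16 d→1
  n1 'd': b→2
  n2 'db': e→3
  n3 'dbe': ·  ←P0
  n4 'b': a→6 c→5 d→15 e→11
  n5 'bc': ·  ←P1
  n6 'ba': b→7
  n7 'bab': c→8
  n8 'babc': e→9
  n9 'babce': c→10
  n10 'babcec': ·  ←P2
  n11 'be': a→12
  n12 'bea': b→13
  n13 'beab': a→14
  n14 'beaba': ·  ←P3
  n15 'bd': ·  ←P4
  n16 'c': ·  ←P5

BFS fail/out derivation:
  fail(1) 'd': from fail(0)=0 chase 'd': 0 ⇒ 0;  out=∅∪out(0)=∅
  fail(4) 'b': from fail(0)=0 chase 'b': 0 ⇒ 0;  out=∅∪out(0)=∅
  fail(16) 'c': from fail(0)=0 chase 'c': 0 ⇒ 0;  out={5}∪out(0)={5}
  fail(2) 'db': from fail(1)=0 chase 'b': 0 ⇒ 4;  out=∅∪out(4)=∅
  fail(5) 'bc': from fail(4)=0 chase 'c': 0 ⇒ 16;  out={1}∪out(16)={1,5}
  fail(6) 'ba': from fail(4)=0 chase 'a': 0 ⇒ 0;  out=∅∪out(0)=∅
  fail(11) 'be': from fail(4)=0 chase 'e': 0 ⇒ 0;  out=∅∪out(0)=∅
  fail(15) 'bd': from fail(4)=0 chase 'd': 0 ⇒ 1;  out={4}∪out(1)={4}
  fail(3) 'dbe': from fail(2)=4 chase 'e': 4 ⇒ 11;  out={0}∪out(11)={0}
  fail(7) 'bab': from fail(6)=0 chase 'b': 0 ⇒ 4;  out=∅∪out(4)=∅
  fail(12) 'bea': from fail(11)=0 chase 'a': 0 ⇒ 0;  out=∅∪out(0)=∅
  fail(8) 'babc': from fail(7)=4 chase 'c': 4 ⇒ 5;  out=∅∪out(5)={1,5}
  fail(13) 'beab': from fail(12)=0 chase 'b': 0 ⇒ 4;  out=∅∪out(4)=∅
  fail(9) 'babce': from fail(8)=5 chase 'e': 5→16→0 ⇒ 0;  out=∅∪out(0)=∅
  fail(14) 'beaba': from fail(13)=4 chase 'a': 4 ⇒ 6;  out={3}∪out(6)={3}
  fail(10) 'babcec': from fail(9)=0 chase 'c': 0 ⇒ 16;  out={2}∪out(16)={2,5}

Run:
[0] read 'c'  n0⇒n16  ** P5@[0:0]
[1] read 'b'  n16⇒n4 (via fail)
[2] read 'c'  n4⇒n5  ** P1@[1:2],P5@[2:2]
[3] read 'b'  n5⇒n4 (via fail)
[4] read 'a'  n4⇒n6
[5] read 'b'  n6⇒n7
[6] read 'd'  n7⇒n15 (via fail)  ** P4@[5:6]
[7] read 'b'  n15⇒n2 (via fail)
[8] read 'c'  n2⇒n5 (via fail)  ** P1@[7:8],P5@[8:8]
[9] read 'd'  n5⇒n1 (via fail)
[10] read 'd'  n1⇒n1 (via fail)
[11] read 'c'  n1⇒n16 (via fail)  ** P5@[11:11]
[12] read 'b'  n16⇒n4 (via fail)
[13] read 'e'  n4⇒n11
[14] read 'a'  n11⇒n12
[15] read 'b'  n12⇒n13
[16] read 'a'  n13⇒n14  ** P3@[12:16]
[17] read 'e'  n14⇒n0 (via fail)
[18] read 'b'  n0⇒n4
[19] read 'e'  n4⇒n11
[20] read 'a'  n11⇒n12
[21] read 'b'  n12⇒n13
[22] read 'a'  n13⇒n14  ** P3@[18:22]
[23] read 'b'  n14⇒n7 (via fail)
[24] read 'e'  n7⇒n11 (via fail)
[25] read 'a'  n11⇒n12
[26] read 'b'  n12⇒n13
[27] read 'a'  n13⇒n14  ** P3@[23:27]
[28] read 'e'  n14⇒n0 (via fail)
[29] read 'b'  n0⇒n4
[30] read 'd'  n4⇒n15  ** P4@[29:30]
[31] read 'c'  n15⇒n16 (via fail)  ** P5@[31:31]
[32] read 'c'  n16⇒n16 (via fail)  ** P5@[32:32]
[33] read 'a'  n16⇒n0 (via fail)

All matches (sorted): [[0,5],[2,1],[2,5],[6,4],[8,1],[8,5],[11,5],[16,3],[22,3],[27,3],[30,4],[31,5],[32,5]]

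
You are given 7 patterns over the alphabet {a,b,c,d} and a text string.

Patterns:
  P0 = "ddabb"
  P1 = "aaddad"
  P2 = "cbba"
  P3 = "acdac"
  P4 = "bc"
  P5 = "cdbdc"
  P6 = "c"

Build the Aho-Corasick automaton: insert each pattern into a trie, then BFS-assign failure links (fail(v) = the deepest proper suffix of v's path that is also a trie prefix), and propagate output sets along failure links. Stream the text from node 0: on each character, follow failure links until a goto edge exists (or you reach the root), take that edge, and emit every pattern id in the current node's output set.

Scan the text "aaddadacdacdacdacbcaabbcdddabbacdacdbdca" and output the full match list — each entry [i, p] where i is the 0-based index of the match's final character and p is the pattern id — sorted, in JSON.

Construct AC machine:
Trie nodes:
  0='ε' goto a→6 b→20 c→12 d→1
  1='d' goto d→2
  2='dd' goto a→3
  3='dda' goto b→4
  4='ddab' goto b→5
  5='ddabb' goto ·  [P0 ends]
  6='a' goto a→7 c→16
  7='aa' goto d→8
  8='aad' goto d→9
  9='aadd' goto a→10
  10='aadda' goto d→11
  11='aaddad' goto ·  [P1 ends]
  12='c' goto b→13 d→22  [P6 ends]
  13='cb' goto b→14
  14='cbb' goto a→15
  15='cbba' goto ·  [P2 ends]
  16='ac' goto d→17
  17='acd' goto a→18
  18='acda' goto c→19
  19='acdac' goto ·  [P3 ends]
  20='b' goto c→21
  21='bc' goto ·  [P4 ends]
  22='cd' goto b→23
  23='cdb' goto d→24
  24='cdbd' goto c→25
  25='cdbdc' goto ·  [P5 ends]

Failure links (BFS by depth):
  n1('d'): parent n0 fail=0; on 'd' 0 → fail=0;  out ∅∪∅=∅
  n6('a'): parent n0 fail=0; on 'a' 0 → fail=0;  out ∅∪∅=∅
  n12('c'): parent n0 fail=0; on 'c' 0 → fail=0;  out {6}∪∅={6}
  n20('b'): parent n0 fail=0; on 'b' 0 → fail=0;  out ∅∪∅=∅
  n2('dd'): parent n1 fail=0; on 'd' 0 → fail=1;  out ∅∪∅=∅
  n7('aa'): parent n6 fail=0; on 'a' 0 → fail=6;  out ∅∪∅=∅
  n13('cb'): parent n12 fail=0; on 'b' 0 → fail=20;  out ∅∪∅=∅
  n16('ac'): parent n6 fail=0; on 'c' 0 → fail=12;  out ∅∪{6}={6}
  n21('bc'): parent n20 fail=0; on 'c' 0 → fail=12;  out {4}∪{6}={4,6}
  n22('cd'): parent n12 fail=0; on 'd' 0 → fail=1;  out ∅∪∅=∅
  n3('dda'): parent n2 fail=1; on 'a' 1→0 → fail=6;  out ∅∪∅=∅
  n8('aad'): parent n7 fail=6; on 'd' 6→0 → fail=1;  out ∅∪∅=∅
  n14('cbb'): parent n13 fail=20; on 'b' 20→0 → fail=20;  out ∅∪∅=∅
  n17('acd'): parent n16 fail=12; on 'd' 12 → fail=22;  out ∅∪∅=∅
  n23('cdb'): parent n22 fail=1; on 'b' 1→0 → fail=20;  out ∅∪∅=∅
  n4('ddab'): parent n3 fail=6; on 'b' 6→0 → fail=20;  out ∅∪∅=∅
  n9('aadd'): parent n8 fail=1; on 'd' 1 → fail=2;  out ∅∪∅=∅
  n15('cbba'): parent n14 fail=20; on 'a' 20→0 → fail=6;  out {2}∪∅={2}
  n18('acda'): parent n17 fail=22; on 'a' 22→1→0 → fail=6;  out ∅∪∅=∅
  n24('cdbd'): parent n23 fail=20; on 'd' 20→0 → fail=1;  out ∅∪∅=∅
  n5('ddabb'): parent n4 fail=20; on 'b' 20→0 → fail=20;  out {0}∪∅={0}
  n10('aadda'): parent n9 fail=2; on 'a' 2 → fail=3;  out ∅∪∅=∅
  n19('acdac'): parent n18 fail=6; on 'c' 6 → fail=16;  out {3}∪{6}={3,6}
  n25('cdbdc'): parent n24 fail=1; on 'c' 1→0 → fail=12;  out {5}∪{6}={5,6}
  n11('aaddad'): parent n10 fail=3; on 'd' 3→6→0 → fail=1;  out {1}∪∅={1}

Run:
pos 0 'a': at 6
pos 1 'a': at 7
pos 2 'd': at 8
pos 3 'd': at 9
pos 4 'a': at 10
pos 5 'd': at 11  → match P1@[0:5]
pos 6 'a': at 6 (via fail)
pos 7 'c': at 16  → match P6@[7:7]
pos 8 'd': at 17
pos 9 'a': at 18
pos 10 'c': at 19  → match P3@[6:10],P6@[10:10]
pos 11 'd': at 17 (via fail)
pos 12 'a': at 18
pos 13 'c': at 19  → match P3@[9:13],P6@[13:13]
pos 14 'd': at 17 (via fail)
pos 15 'a': at 18
pos 16 'c': at 19  → match P3@[12:16],P6@[16:16]
pos 17 'b': at 13 (via fail)
pos 18 'c': at 21 (via fail)  → match P4@[17:18],P6@[18:18]
pos 19 'a': at 6 (via fail)
pos 20 'a': at 7
pos 21 'b': at 20 (via fail)
pos 22 'b': at 20 (via fail)
pos 23 'c': at 21  → match P4@[22:23],P6@[23:23]
pos 24 'd': at 22 (via fail)
pos 25 'd': at 2 (via fail)
pos 26 'd': at 2 (via fail)
pos 27 'a': at 3
pos 28 'b': at 4
pos 29 'b': at 5  → match P0@[25:29]
pos 30 'a': at 6 (via fail)
pos 31 'c': at 16  → match P6@[31:31]
pos 32 'd': at 17
pos 33 'a': at 18
pos 34 'c': at 19  → match P3@[30:34],P6@[34:34]
pos 35 'd': at 17 (via fail)
pos 36 'b': at 23 (via fail)
pos 37 'd': at 24
pos 38 'c': at 25  → match P5@[34:38],P6@[38:38]
pos 39 'a': at 6 (via fail)

All matches (sorted): [[5,1],[7,6],[10,3],[10,6],[13,3],[13,6],[16,3],[16,6],[18,4],[18,6],[23,4],[23,6],[29,0],[31,6],[34,3],[34,6],[38,5],[38,6]]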